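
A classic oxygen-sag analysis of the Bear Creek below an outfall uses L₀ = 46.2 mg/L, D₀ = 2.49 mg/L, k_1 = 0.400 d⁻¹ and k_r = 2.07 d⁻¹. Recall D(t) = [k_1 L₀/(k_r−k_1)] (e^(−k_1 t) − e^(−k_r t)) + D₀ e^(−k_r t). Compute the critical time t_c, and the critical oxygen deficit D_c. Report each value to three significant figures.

t_c = [1/(k_r−k_1)] ln[(k_r/k_1)(1 − D₀(k_r−k_1)/(k_1 L₀))]
= [1/(2.07−0.400)] ln[(2.07/0.400)(1 − 2.49×1.670/(0.400×46.2))]
= (1/1.670) ln[5.175 × 0.7750] = 0.5988 × ln(4.011) = 0.5988 × 1.389 = 0.8317 d.
L(t_c) = L₀ e^(−k_1 t_c) = 46.2 × 0.7170 = 33.13 mg/L, and at the critical point k_r D_c = k_1 L, so D_c = (0.400/2.07) × 33.13 = 6.401 mg/L.

t_c ≈ 0.832 d; D_c ≈ 6.40 mg/L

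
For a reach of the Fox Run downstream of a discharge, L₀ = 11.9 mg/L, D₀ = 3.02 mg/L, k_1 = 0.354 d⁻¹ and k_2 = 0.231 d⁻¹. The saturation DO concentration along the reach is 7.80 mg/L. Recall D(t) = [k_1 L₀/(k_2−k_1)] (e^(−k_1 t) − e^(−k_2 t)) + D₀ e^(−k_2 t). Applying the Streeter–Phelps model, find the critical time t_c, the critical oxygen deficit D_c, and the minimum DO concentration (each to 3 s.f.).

t_c = [1/(k_2−k_1)] ln[(k_2/k_1)(1 − D₀(k_2−k_1)/(k_1 L₀))]
= [1/(0.231−0.354)] ln[(0.231/0.354)(1 − 3.02×-0.1230/(0.354×11.9))]
= (1/-0.1230) ln[0.6525 × 1.088] = -8.130 × ln(0.7101) = -8.130 × -0.3424 = 2.784 d.
L(t_c) = L₀ e^(−k_1 t_c) = 11.9 × 0.3733 = 4.442 mg/L, and at the critical point k_2 D_c = k_1 L, so D_c = (0.354/0.231) × 4.442 = 6.808 mg/L.
Minimum DO = C_s − D_c = 7.80 − 6.808 = 0.9923 mg/L.

t_c ≈ 2.78 d; D_c ≈ 6.81 mg/L; min DO ≈ 0.992 mg/L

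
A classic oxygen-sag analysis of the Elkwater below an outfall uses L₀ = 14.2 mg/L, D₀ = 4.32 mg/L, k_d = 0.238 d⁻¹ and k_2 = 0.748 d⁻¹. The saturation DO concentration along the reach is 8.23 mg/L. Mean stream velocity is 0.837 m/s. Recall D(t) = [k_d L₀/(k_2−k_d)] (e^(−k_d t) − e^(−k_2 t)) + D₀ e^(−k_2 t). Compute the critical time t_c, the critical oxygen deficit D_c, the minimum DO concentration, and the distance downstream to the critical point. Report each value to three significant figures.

At the critical point dD/dt = 0, so k_d L₀ e^(−k_d t) = k_2 D. Substituting D(t) from the Streeter–Phelps equation and solving for t gives
t_c = ln[(k_2/k_d)(1 − D₀(k_2−k_d)/(k_d L₀))] / (k_2−k_d).
Here k_2−k_d = 0.5100 d⁻¹ and 1 − D₀(k_2−k_d)/(k_d L₀) = 1 − 4.32×0.5100/(0.238×14.2) = 0.3481, so
t_c = ln(3.143 × 0.3481) / 0.5100 = 0.08983 / 0.5100 = 0.1761 d.
L(t_c) = L₀ e^(−k_d t_c) = 14.2 × 0.9589 = 13.62 mg/L, and at the critical point k_2 D_c = k_d L, so D_c = (0.238/0.748) × 13.62 = 4.333 mg/L.
Minimum DO = C_s − D_c = 8.23 − 4.333 = 3.897 mg/L.
x_c = v t_c = 0.837 m/s × 0.1761 d × 86400 s/d = 12740 m ≈ 12.7 km.

t_c ≈ 0.176 d; D_c ≈ 4.33 mg/L; min DO ≈ 3.90 mg/L; x_c ≈ 12.7 km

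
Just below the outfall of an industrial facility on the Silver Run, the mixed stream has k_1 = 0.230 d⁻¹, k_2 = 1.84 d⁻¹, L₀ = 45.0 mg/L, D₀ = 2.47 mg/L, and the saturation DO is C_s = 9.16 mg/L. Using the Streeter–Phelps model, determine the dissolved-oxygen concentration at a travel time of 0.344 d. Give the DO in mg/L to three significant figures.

DO ≈ 5.32 mg/L

k_1 L₀/(k_2−k_1) = 0.230×45.0/(1.84−0.230) = 10.35/1.610 = 6.429 mg/L.
e^(−k_1 t) = e^(−0.230×0.3440) = 0.9239; e^(−k_2 t) = e^(−1.84×0.3440) = 0.5310.
D = 6.429 × (0.9239 − 0.5310) + 2.47 × 0.5310 = 2.526 + 1.312 = 3.837 mg/L.
DO = C_s − D = 9.16 − 3.837 = 5.323 mg/L.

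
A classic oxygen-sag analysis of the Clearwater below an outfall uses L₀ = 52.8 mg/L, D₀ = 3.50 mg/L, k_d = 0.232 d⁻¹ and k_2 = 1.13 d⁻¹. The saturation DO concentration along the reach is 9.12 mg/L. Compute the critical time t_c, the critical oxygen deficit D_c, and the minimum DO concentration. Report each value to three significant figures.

t_c ≈ 1.43 d; D_c ≈ 7.77 mg/L; min DO ≈ 1.35 mg/L

t_c = [1/(k_2−k_d)] ln[(k_2/k_d)(1 − D₀(k_2−k_d)/(k_d L₀))]
= [1/(1.13−0.232)] ln[(1.13/0.232)(1 − 3.50×0.8980/(0.232×52.8))]
= (1/0.8980) ln[4.871 × 0.7434] = 1.114 × ln(3.621) = 1.114 × 1.287 = 1.433 d.
D_c = (k_d/k_2) L₀ e^(−k_d t_c) = (0.232/1.13) × 52.8 × e^(−0.232×1.433) = 0.2053 × 52.8 × 0.7172 = 7.774 mg/L.
Minimum DO = C_s − D_c = 9.12 − 7.774 = 1.346 mg/L.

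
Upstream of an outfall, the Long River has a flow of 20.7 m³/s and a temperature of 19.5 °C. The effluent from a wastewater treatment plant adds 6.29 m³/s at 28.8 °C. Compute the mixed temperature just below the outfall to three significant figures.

Flow-weighted mixing: C = (Q_r C_r + Q_w C_w)/(Q_r + Q_w)
= (20.7×19.5 + 6.29×28.8)/(20.7 + 6.29) = 584.8/26.99 = 21.67 °C.

21.7 °C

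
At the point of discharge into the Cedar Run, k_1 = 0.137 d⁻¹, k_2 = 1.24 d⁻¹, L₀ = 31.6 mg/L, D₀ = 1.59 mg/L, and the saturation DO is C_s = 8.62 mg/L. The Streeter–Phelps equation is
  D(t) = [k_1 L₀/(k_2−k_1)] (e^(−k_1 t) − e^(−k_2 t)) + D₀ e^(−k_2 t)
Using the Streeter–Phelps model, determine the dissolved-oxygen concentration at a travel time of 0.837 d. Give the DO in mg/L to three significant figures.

k_1 L₀/(k_2−k_1) = 0.137×31.6/(1.24−0.137) = 4.329/1.103 = 3.925 mg/L.
e^(−k_1 t) = e^(−0.137×0.8370) = 0.8917; e^(−k_2 t) = e^(−1.24×0.8370) = 0.3542.
D = 3.925 × (0.8917 − 0.3542) + 1.59 × 0.3542 = 2.109 + 0.5632 = 2.673 mg/L.
DO = C_s − D = 8.62 − 2.673 = 5.947 mg/L.

DO ≈ 5.95 mg/L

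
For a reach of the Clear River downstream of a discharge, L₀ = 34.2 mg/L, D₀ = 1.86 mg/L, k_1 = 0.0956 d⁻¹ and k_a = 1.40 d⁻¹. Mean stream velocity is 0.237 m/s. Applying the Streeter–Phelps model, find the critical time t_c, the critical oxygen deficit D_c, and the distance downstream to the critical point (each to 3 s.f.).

t_c = [1/(k_a−k_1)] ln[(k_a/k_1)(1 − D₀(k_a−k_1)/(k_1 L₀))]
= [1/(1.40−0.0956)] ln[(1.40/0.0956)(1 − 1.86×1.304/(0.0956×34.2))]
= (1/1.304) ln[14.64 × 0.2579] = 0.7666 × ln(3.777) = 0.7666 × 1.329 = 1.019 d.
L(t_c) = L₀ e^(−k_1 t_c) = 34.2 × 0.9072 = 31.03 mg/L, and at the critical point k_a D_c = k_1 L, so D_c = (0.0956/1.40) × 31.03 = 2.119 mg/L.
x_c = v t_c = 0.237 m/s × 1.019 d × 86400 s/d = 20860 m ≈ 20.9 km.

t_c ≈ 1.02 d; D_c ≈ 2.12 mg/L; x_c ≈ 20.9 km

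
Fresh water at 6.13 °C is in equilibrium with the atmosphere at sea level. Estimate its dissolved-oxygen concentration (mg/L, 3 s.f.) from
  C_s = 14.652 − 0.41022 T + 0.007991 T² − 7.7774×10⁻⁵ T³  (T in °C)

C_s ≈ 12.4 mg/L

C_s = 14.652 − 0.41022×6.13 + 0.007991×6.13² − 7.7774×10⁻⁵×6.13³ = 12.42 mg/L.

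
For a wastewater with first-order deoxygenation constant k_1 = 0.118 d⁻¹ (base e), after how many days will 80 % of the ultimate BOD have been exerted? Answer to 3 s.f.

t ≈ 13.6 d

y/L₀ = 1 − e^(−k_1 t) = 0.80 ⇒ e^(−k_1 t) = 0.200
t = −ln(0.200) / 0.118 = 1.609 / 0.118 = 13.64 d.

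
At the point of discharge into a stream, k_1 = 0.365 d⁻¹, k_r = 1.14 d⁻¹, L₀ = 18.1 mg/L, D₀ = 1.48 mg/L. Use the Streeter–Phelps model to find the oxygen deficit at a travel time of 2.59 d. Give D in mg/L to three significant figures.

D ≈ 2.94 mg/L

k_1 L₀/(k_r−k_1) = 0.365×18.1/(1.14−0.365) = 6.607/0.7750 = 8.525 mg/L.
e^(−k_1 t) = e^(−0.365×2.590) = 0.3885; e^(−k_r t) = e^(−1.14×2.590) = 0.05220.
D = 8.525 × (0.3885 − 0.05220) + 1.48 × 0.05220 = 2.867 + 0.07726 = 2.944 mg/L.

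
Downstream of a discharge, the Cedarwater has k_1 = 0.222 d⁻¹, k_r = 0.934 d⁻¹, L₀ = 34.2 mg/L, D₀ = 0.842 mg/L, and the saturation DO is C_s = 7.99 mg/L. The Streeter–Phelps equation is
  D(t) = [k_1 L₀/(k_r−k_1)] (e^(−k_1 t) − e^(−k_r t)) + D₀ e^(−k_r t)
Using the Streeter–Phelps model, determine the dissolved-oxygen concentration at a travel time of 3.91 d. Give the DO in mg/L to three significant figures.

k_1 L₀/(k_r−k_1) = 0.222×34.2/(0.934−0.222) = 7.592/0.7120 = 10.66 mg/L.
e^(−k_1 t) = e^(−0.222×3.910) = 0.4198; e^(−k_r t) = e^(−0.934×3.910) = 0.02594.
D = 10.66 × (0.4198 − 0.02594) + 0.842 × 0.02594 = 4.200 + 0.02184 = 4.222 mg/L.
DO = C_s − D = 7.99 − 4.222 = 3.768 mg/L.

DO ≈ 3.77 mg/L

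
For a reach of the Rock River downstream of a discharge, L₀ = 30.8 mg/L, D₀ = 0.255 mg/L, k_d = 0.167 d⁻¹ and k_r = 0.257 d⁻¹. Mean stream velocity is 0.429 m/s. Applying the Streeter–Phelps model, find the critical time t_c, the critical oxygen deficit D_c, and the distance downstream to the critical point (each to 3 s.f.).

t_c ≈ 4.74 d; D_c ≈ 9.07 mg/L; x_c ≈ 176 km

With k_r/k_d = 1.539 and 1 − D₀(k_r−k_d)/(k_d L₀) = 0.9955,
t_c = ln(1.539 × 0.9955) / (0.257 − 0.167) = ln(1.532) / 0.09000 = 0.4266/0.09000 = 4.740 d.
L(t_c) = L₀ e^(−k_d t_c) = 30.8 × 0.4531 = 13.96 mg/L, and at the critical point k_r D_c = k_d L, so D_c = (0.167/0.257) × 13.96 = 9.069 mg/L.
x_c = v t_c = 0.429 m/s × 4.740 d × 86400 s/d = 175700 m ≈ 176 km.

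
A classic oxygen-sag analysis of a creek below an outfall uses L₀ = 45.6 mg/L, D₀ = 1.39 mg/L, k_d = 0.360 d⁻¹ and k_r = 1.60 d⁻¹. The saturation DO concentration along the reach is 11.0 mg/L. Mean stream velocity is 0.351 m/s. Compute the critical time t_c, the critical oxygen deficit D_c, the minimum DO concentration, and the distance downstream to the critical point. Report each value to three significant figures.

t_c ≈ 1.11 d; D_c ≈ 6.87 mg/L; min DO ≈ 4.13 mg/L; x_c ≈ 33.8 km

With k_r/k_d = 4.444 and 1 − D₀(k_r−k_d)/(k_d L₀) = 0.8950,
t_c = ln(4.444 × 0.8950) / (1.60 − 0.360) = ln(3.978) / 1.240 = 1.381/1.240 = 1.113 d.
D_c = (k_d/k_r) L₀ e^(−k_d t_c) = (0.360/1.60) × 45.6 × e^(−0.360×1.113) = 0.2250 × 45.6 × 0.6697 = 6.872 mg/L.
Minimum DO = C_s − D_c = 11.0 − 6.872 = 4.128 mg/L.
x_c = v t_c = 0.351 m/s × 1.113 d × 86400 s/d = 33770 m ≈ 33.8 km.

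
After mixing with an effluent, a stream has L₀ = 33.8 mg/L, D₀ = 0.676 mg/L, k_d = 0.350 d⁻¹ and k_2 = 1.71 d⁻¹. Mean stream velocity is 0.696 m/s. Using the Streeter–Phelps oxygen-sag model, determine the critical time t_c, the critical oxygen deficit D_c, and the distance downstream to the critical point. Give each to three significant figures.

With k_2/k_d = 4.886 and 1 − D₀(k_2−k_d)/(k_d L₀) = 0.9223,
t_c = ln(4.886 × 0.9223) / (1.71 − 0.350) = ln(4.506) / 1.360 = 1.505/1.360 = 1.107 d.
L(t_c) = L₀ e^(−k_d t_c) = 33.8 × 0.6788 = 22.94 mg/L, and at the critical point k_2 D_c = k_d L, so D_c = (0.350/1.71) × 22.94 = 4.696 mg/L.
x_c = v t_c = 0.696 m/s × 1.107 d × 86400 s/d = 66560 m ≈ 66.6 km.

t_c ≈ 1.11 d; D_c ≈ 4.70 mg/L; x_c ≈ 66.6 km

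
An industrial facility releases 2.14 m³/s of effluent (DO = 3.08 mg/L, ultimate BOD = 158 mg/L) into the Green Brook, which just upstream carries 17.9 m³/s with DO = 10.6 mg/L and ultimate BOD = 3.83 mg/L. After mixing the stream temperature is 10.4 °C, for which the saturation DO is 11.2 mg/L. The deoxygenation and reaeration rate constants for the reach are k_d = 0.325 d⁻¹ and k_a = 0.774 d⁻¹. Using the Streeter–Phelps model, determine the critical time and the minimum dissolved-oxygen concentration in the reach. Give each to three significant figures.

t_c ≈ 1.71 d; minimum DO ≈ 6.31 mg/L

Mixed DO = (17.9×10.6 + 2.14×3.08)/(17.9+2.14) = 196.3/20.04 = 9.797 mg/L.
Mixed L₀ = (17.9×3.83 + 2.14×158)/(20.04) = 406.7/20.04 = 20.29 mg/L.
Initial deficit D₀ = C_s − DO₀ = 11.2 − 9.797 = 1.403 mg/L.
t_c = (1/0.4490) ln[(0.774/0.325)(1 − 1.403×0.4490/(0.325×20.29))] = 2.227 × ln(2.154) = 1.709 d.
D_c = (0.325/0.774) × 20.29 × e^(−0.325×1.709) = 0.4199 × 20.29 × 0.5738 = 4.890 mg/L.
Minimum DO = 11.2 − 4.890 = 6.310 mg/L.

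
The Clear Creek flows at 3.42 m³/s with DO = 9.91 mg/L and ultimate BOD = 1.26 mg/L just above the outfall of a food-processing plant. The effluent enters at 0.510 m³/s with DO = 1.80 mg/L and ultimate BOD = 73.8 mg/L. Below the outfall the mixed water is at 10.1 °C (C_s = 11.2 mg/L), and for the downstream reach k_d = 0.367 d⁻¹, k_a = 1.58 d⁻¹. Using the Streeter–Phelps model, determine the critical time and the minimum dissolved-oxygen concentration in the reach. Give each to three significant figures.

t_c ≈ 0.138 d; minimum DO ≈ 8.84 mg/L

Mixed DO = (3.42×9.91 + 0.510×1.80)/(3.42+0.510) = 34.81/3.930 = 8.858 mg/L.
Mixed L₀ = (3.42×1.26 + 0.510×73.8)/(3.930) = 41.95/3.930 = 10.67 mg/L.
Initial deficit D₀ = C_s − DO₀ = 11.2 − 8.858 = 2.342 mg/L.
t_c = (1/1.213) ln[(1.58/0.367)(1 − 2.342×1.213/(0.367×10.67))] = 0.8244 × ln(1.182) = 0.1381 d.
D_c = (0.367/1.58) × 10.67 × e^(−0.367×0.1381) = 0.2323 × 10.67 × 0.9506 = 2.357 mg/L.
Minimum DO = 11.2 − 2.357 = 8.843 mg/L.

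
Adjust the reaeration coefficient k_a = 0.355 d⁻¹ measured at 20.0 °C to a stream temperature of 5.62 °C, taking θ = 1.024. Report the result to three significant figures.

k_a ≈ 0.252 d⁻¹

k_a(T₂) = k_a(T₁) · θ^(T₂−T₁) = 0.355 × 1.024^(5.62−20.0)
= 0.355 × 1.024^-14.4 = 0.355 × 0.7110 = 0.2524 d⁻¹.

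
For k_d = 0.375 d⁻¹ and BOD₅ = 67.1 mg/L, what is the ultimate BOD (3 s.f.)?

BOD₅ = L₀(1 − e^(−5k_d)) ⇒ L₀ = BOD₅ / (1 − e^(−5×0.375))
= 67.1 / (1 − 0.1534) = 67.1 / 0.8466 = 79.25 mg/L.

L₀ ≈ 79.3 mg/L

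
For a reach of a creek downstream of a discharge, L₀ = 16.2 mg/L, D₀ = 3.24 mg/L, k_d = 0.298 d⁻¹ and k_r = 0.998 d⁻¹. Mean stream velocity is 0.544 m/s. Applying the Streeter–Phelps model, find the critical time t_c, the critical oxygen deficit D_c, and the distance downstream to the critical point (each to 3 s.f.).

t_c ≈ 0.820 d; D_c ≈ 3.79 mg/L; x_c ≈ 38.6 km

t_c = [1/(k_r−k_d)] ln[(k_r/k_d)(1 − D₀(k_r−k_d)/(k_d L₀))]
= [1/(0.998−0.298)] ln[(0.998/0.298)(1 − 3.24×0.7000/(0.298×16.2))]
= (1/0.7000) ln[3.349 × 0.5302] = 1.429 × ln(1.776) = 1.429 × 0.5742 = 0.8202 d.
L(t_c) = L₀ e^(−k_d t_c) = 16.2 × 0.7832 = 12.69 mg/L, and at the critical point k_r D_c = k_d L, so D_c = (0.298/0.998) × 12.69 = 3.788 mg/L.
x_c = v t_c = 0.544 m/s × 0.8202 d × 86400 s/d = 38550 m ≈ 38.6 km.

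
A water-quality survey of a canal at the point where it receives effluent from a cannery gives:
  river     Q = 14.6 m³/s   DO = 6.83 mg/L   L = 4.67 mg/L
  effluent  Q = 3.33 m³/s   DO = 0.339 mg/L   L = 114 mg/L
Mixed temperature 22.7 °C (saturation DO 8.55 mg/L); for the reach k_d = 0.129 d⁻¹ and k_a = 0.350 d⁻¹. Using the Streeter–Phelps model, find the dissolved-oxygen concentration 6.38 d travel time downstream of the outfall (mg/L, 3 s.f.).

DO ≈ 3.40 mg/L

Mixed DO = (14.6×6.83 + 3.33×0.339)/(14.6+3.33) = 100.8/17.93 = 5.624 mg/L.
Mixed L₀ = (14.6×4.67 + 3.33×114)/(17.93) = 447.8/17.93 = 24.98 mg/L.
Initial deficit D₀ = C_s − DO₀ = 8.55 − 5.624 = 2.926 mg/L.
D(6.38) = [0.129×24.98/(0.350−0.129)](e^(−0.129×6.38) − e^(−0.350×6.38)) + 2.926 e^(−0.350×6.38)
= 14.58 × (0.4391 − 0.1072) + 2.926 × 0.1072 = 5.152 mg/L.
DO = 8.55 − 5.152 = 3.398 mg/L.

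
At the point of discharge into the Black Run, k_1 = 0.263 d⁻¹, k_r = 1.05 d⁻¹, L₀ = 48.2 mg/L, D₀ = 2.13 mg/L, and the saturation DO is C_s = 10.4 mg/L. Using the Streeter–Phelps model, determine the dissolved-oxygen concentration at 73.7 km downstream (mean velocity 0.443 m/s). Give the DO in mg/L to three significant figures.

DO ≈ 2.54 mg/L

Travel time t = x/v = 73.7 km / (0.443 m/s) = 73700 m / 0.443 m/s = 166400 s = 1.926 d.
k_1 L₀/(k_r−k_1) = 0.263×48.2/(1.05−0.263) = 12.68/0.7870 = 16.11 mg/L.
e^(−k_1 t) = e^(−0.263×1.926) = 0.6027; e^(−k_r t) = e^(−1.05×1.926) = 0.1324.
D = 16.11 × (0.6027 − 0.1324) + 2.13 × 0.1324 = 7.574 + 0.2820 = 7.856 mg/L.
DO = C_s − D = 10.4 − 7.856 = 2.544 mg/L.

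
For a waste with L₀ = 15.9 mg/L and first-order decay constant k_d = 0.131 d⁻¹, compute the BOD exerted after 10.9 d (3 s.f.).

y ≈ 12.1 mg/L

y_t = L₀(1 − e^(−k_d t)) = 15.9 × (1 − e^(−0.131×10.9))
= 15.9 × (1 − 0.2398) = 15.9 × 0.7602 = 12.09 mg/L.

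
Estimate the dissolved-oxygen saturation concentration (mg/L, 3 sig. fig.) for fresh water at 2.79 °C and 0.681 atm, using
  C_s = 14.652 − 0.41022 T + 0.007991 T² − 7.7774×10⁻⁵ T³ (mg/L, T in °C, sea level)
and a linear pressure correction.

At sea level: C_s = 14.652 − 0.41022×2.79 + 0.007991×2.79² − 7.7774×10⁻⁵×2.79³ = 13.57 mg/L.
Pressure correction: C_s' = 13.57 × 0.681 = 9.240 mg/L.

C_s ≈ 9.24 mg/L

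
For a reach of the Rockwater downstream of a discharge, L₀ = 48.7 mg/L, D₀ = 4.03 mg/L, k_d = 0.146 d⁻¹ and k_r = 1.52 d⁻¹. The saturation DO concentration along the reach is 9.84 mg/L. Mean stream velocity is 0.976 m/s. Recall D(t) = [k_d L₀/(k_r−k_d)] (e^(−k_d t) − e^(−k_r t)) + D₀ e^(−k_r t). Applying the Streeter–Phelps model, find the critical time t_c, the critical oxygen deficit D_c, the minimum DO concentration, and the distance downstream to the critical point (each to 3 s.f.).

With k_r/k_d = 10.41 and 1 − D₀(k_r−k_d)/(k_d L₀) = 0.2212,
t_c = ln(10.41 × 0.2212) / (1.52 − 0.146) = ln(2.303) / 1.374 = 0.8343/1.374 = 0.6072 d.
D_c = (k_d/k_r) L₀ e^(−k_d t_c) = (0.146/1.52) × 48.7 × e^(−0.146×0.6072) = 0.09605 × 48.7 × 0.9152 = 4.281 mg/L.
Minimum DO = C_s − D_c = 9.84 − 4.281 = 5.559 mg/L.
x_c = v t_c = 0.976 m/s × 0.6072 d × 86400 s/d = 51200 m ≈ 51.2 km.

t_c ≈ 0.607 d; D_c ≈ 4.28 mg/L; min DO ≈ 5.56 mg/L; x_c ≈ 51.2 km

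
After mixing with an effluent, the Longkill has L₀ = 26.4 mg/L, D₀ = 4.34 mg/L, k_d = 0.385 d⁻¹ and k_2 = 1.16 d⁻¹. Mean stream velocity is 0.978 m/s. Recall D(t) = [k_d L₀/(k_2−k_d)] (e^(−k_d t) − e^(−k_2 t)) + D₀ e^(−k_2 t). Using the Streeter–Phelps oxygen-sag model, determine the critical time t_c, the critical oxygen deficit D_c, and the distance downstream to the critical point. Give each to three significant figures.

t_c ≈ 0.905 d; D_c ≈ 6.19 mg/L; x_c ≈ 76.4 km

t_c = [1/(k_2−k_d)] ln[(k_2/k_d)(1 − D₀(k_2−k_d)/(k_d L₀))]
= [1/(1.16−0.385)] ln[(1.16/0.385)(1 − 4.34×0.7750/(0.385×26.4))]
= (1/0.7750) ln[3.013 × 0.6691] = 1.290 × ln(2.016) = 1.290 × 0.7011 = 0.9046 d.
D_c = (k_d/k_2) L₀ e^(−k_d t_c) = (0.385/1.16) × 26.4 × e^(−0.385×0.9046) = 0.3319 × 26.4 × 0.7059 = 6.185 mg/L.
x_c = v t_c = 0.978 m/s × 0.9046 d × 86400 s/d = 76440 m ≈ 76.4 km.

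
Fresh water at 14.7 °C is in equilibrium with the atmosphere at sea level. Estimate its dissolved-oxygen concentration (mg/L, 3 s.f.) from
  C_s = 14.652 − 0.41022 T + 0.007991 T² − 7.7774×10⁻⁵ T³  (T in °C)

C_s ≈ 10.1 mg/L

C_s = 14.652 − 0.41022×14.7 + 0.007991×14.7² − 7.7774×10⁻⁵×14.7³ = 10.10 mg/L.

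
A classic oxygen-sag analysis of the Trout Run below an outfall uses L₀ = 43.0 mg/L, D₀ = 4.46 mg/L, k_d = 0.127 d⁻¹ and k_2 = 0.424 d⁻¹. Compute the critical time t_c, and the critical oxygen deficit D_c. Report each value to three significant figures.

t_c ≈ 3.12 d; D_c ≈ 8.66 mg/L

t_c = [1/(k_2−k_d)] ln[(k_2/k_d)(1 − D₀(k_2−k_d)/(k_d L₀))]
= [1/(0.424−0.127)] ln[(0.424/0.127)(1 − 4.46×0.2970/(0.127×43.0))]
= (1/0.2970) ln[3.339 × 0.7574] = 3.367 × ln(2.529) = 3.367 × 0.9277 = 3.124 d.
D_c = (k_d/k_2) L₀ e^(−k_d t_c) = (0.127/0.424) × 43.0 × e^(−0.127×3.124) = 0.2995 × 43.0 × 0.6725 = 8.662 mg/L.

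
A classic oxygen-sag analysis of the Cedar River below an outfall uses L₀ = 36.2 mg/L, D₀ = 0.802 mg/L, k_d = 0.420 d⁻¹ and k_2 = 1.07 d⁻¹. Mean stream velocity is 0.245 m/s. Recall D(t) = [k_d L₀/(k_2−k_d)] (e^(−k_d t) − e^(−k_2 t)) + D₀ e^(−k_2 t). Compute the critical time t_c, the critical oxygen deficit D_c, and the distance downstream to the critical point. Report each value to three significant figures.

t_c ≈ 1.39 d; D_c ≈ 7.94 mg/L; x_c ≈ 29.3 km

With k_2/k_d = 2.548 and 1 − D₀(k_2−k_d)/(k_d L₀) = 0.9657,
t_c = ln(2.548 × 0.9657) / (1.07 − 0.420) = ln(2.460) / 0.6500 = 0.9003/0.6500 = 1.385 d.
L(t_c) = L₀ e^(−k_d t_c) = 36.2 × 0.5589 = 20.23 mg/L, and at the critical point k_2 D_c = k_d L, so D_c = (0.420/1.07) × 20.23 = 7.942 mg/L.
x_c = v t_c = 0.245 m/s × 1.385 d × 86400 s/d = 29320 m ≈ 29.3 km.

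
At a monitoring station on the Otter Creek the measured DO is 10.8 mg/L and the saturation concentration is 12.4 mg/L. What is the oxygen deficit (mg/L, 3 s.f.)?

D ≈ 1.60 mg/L

D = C_s − C = 12.4 − 10.8 = 1.60 mg/L.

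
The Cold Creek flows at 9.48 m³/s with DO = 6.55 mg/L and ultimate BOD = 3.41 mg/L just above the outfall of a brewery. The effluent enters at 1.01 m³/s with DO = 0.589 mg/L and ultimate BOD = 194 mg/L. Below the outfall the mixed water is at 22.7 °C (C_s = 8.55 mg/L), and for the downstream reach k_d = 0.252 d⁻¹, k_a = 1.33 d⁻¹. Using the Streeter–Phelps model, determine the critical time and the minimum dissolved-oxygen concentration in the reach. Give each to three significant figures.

Mixed DO = (9.48×6.55 + 1.01×0.589)/(9.48+1.01) = 62.69/10.49 = 5.976 mg/L.
Mixed L₀ = (9.48×3.41 + 1.01×194)/(10.49) = 228.3/10.49 = 21.76 mg/L.
Initial deficit D₀ = C_s − DO₀ = 8.55 − 5.976 = 2.574 mg/L.
t_c = (1/1.078) ln[(1.33/0.252)(1 − 2.574×1.078/(0.252×21.76))] = 0.9276 × ln(2.607) = 0.8890 d.
D_c = (0.252/1.33) × 21.76 × e^(−0.252×0.8890) = 0.1895 × 21.76 × 0.7993 = 3.296 mg/L.
Minimum DO = 8.55 − 3.296 = 5.254 mg/L.

t_c ≈ 0.889 d; minimum DO ≈ 5.25 mg/L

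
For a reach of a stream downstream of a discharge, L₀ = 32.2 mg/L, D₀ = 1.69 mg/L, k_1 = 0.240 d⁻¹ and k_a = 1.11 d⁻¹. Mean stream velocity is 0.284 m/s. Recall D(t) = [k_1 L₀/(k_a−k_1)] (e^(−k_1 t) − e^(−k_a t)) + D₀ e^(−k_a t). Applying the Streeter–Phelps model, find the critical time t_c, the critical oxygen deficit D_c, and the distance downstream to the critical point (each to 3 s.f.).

t_c ≈ 1.52 d; D_c ≈ 4.84 mg/L; x_c ≈ 37.2 km

At the critical point dD/dt = 0, so k_1 L₀ e^(−k_1 t) = k_a D. Substituting D(t) from the Streeter–Phelps equation and solving for t gives
t_c = ln[(k_a/k_1)(1 − D₀(k_a−k_1)/(k_1 L₀))] / (k_a−k_1).
Here k_a−k_1 = 0.8700 d⁻¹ and 1 − D₀(k_a−k_1)/(k_1 L₀) = 1 − 1.69×0.8700/(0.240×32.2) = 0.8097, so
t_c = ln(4.625 × 0.8097) / 0.8700 = 1.320 / 0.8700 = 1.518 d.
D_c = (k_1/k_a) L₀ e^(−k_1 t_c) = (0.240/1.11) × 32.2 × e^(−0.240×1.518) = 0.2162 × 32.2 × 0.6947 = 4.837 mg/L.
x_c = v t_c = 0.284 m/s × 1.518 d × 86400 s/d = 37240 m ≈ 37.2 km.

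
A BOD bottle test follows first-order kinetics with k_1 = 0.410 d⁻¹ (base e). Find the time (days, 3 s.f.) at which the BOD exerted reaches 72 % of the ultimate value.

y/L₀ = 1 − e^(−k_1 t) = 0.72 ⇒ e^(−k_1 t) = 0.280
t = −ln(0.280) / 0.410 = 1.273 / 0.410 = 3.105 d.

t ≈ 3.10 d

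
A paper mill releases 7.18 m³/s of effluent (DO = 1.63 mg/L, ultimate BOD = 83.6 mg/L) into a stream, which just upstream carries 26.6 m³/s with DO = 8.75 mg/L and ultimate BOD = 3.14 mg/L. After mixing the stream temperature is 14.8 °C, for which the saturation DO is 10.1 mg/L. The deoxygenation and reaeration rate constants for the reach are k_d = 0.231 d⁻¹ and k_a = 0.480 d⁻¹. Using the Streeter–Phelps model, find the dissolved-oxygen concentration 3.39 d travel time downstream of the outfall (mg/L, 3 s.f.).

DO ≈ 4.65 mg/L

Mixed DO = (26.6×8.75 + 7.18×1.63)/(26.6+7.18) = 244.5/33.78 = 7.237 mg/L.
Mixed L₀ = (26.6×3.14 + 7.18×83.6)/(33.78) = 683.8/33.78 = 20.24 mg/L.
Initial deficit D₀ = C_s − DO₀ = 10.1 − 7.237 = 2.863 mg/L.
D(3.39) = [0.231×20.24/(0.480−0.231)](e^(−0.231×3.39) − e^(−0.480×3.39)) + 2.863 e^(−0.480×3.39)
= 18.78 × (0.4570 − 0.1965) + 2.863 × 0.1965 = 5.455 mg/L.
DO = 10.1 − 5.455 = 4.645 mg/L.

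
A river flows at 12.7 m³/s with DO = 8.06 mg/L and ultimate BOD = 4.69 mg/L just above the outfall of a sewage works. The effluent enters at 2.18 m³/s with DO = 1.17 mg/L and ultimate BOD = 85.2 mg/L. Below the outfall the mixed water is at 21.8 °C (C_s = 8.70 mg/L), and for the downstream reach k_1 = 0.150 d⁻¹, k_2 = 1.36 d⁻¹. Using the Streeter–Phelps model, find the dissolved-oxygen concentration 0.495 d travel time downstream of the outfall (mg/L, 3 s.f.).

DO ≈ 7.00 mg/L

Mixed DO = (12.7×8.06 + 2.18×1.17)/(12.7+2.18) = 104.9/14.88 = 7.051 mg/L.
Mixed L₀ = (12.7×4.69 + 2.18×85.2)/(14.88) = 245.3/14.88 = 16.49 mg/L.
Initial deficit D₀ = C_s − DO₀ = 8.70 − 7.051 = 1.649 mg/L.
D(0.495) = [0.150×16.49/(1.36−0.150)](e^(−0.150×0.495) − e^(−1.36×0.495)) + 1.649 e^(−1.36×0.495)
= 2.044 × (0.9284 − 0.5101) + 1.649 × 0.5101 = 1.696 mg/L.
DO = 8.70 − 1.696 = 7.004 mg/L.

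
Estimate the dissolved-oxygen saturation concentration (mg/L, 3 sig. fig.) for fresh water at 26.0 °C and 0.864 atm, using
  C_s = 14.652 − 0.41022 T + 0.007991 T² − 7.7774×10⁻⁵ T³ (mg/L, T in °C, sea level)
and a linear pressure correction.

C_s ≈ 6.93 mg/L

At sea level: C_s = 14.652 − 0.41022×26.0 + 0.007991×26.0² − 7.7774×10⁻⁵×26.0³ = 8.021 mg/L.
Pressure correction: C_s' = 8.021 × 0.864 = 6.930 mg/L.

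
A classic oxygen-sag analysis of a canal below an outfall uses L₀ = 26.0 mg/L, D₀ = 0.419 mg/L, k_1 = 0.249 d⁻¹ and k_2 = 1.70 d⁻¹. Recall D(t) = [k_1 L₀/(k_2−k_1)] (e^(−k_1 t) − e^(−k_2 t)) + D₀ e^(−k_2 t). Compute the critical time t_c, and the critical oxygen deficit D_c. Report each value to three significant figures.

t_c = [1/(k_2−k_1)] ln[(k_2/k_1)(1 − D₀(k_2−k_1)/(k_1 L₀))]
= [1/(1.70−0.249)] ln[(1.70/0.249)(1 − 0.419×1.451/(0.249×26.0))]
= (1/1.451) ln[6.827 × 0.9061] = 0.6892 × ln(6.186) = 0.6892 × 1.822 = 1.256 d.
L(t_c) = L₀ e^(−k_1 t_c) = 26.0 × 0.7315 = 19.02 mg/L, and at the critical point k_2 D_c = k_1 L, so D_c = (0.249/1.70) × 19.02 = 2.786 mg/L.

t_c ≈ 1.26 d; D_c ≈ 2.79 mg/L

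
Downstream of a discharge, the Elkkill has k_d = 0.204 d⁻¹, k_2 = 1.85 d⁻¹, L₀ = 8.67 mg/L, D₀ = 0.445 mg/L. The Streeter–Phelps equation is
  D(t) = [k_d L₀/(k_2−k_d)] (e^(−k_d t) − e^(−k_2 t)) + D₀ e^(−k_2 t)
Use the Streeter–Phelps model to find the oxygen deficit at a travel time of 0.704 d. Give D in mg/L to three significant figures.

k_d L₀/(k_2−k_d) = 0.204×8.67/(1.85−0.204) = 1.769/1.646 = 1.075 mg/L.
e^(−k_d t) = e^(−0.204×0.7040) = 0.8662; e^(−k_2 t) = e^(−1.85×0.7040) = 0.2719.
D = 1.075 × (0.8662 − 0.2719) + 0.445 × 0.2719 = 0.6386 + 0.1210 = 0.7596 mg/L.

D ≈ 0.760 mg/L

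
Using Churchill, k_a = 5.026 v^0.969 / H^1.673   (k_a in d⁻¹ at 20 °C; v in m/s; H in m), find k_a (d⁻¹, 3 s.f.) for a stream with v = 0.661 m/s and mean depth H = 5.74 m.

k_a ≈ 0.181 d⁻¹

k_a = 5.026 × 0.661^0.969 / 5.74^1.673 = 5.026 × 0.6695 / 18.61 = 0.1809 d⁻¹.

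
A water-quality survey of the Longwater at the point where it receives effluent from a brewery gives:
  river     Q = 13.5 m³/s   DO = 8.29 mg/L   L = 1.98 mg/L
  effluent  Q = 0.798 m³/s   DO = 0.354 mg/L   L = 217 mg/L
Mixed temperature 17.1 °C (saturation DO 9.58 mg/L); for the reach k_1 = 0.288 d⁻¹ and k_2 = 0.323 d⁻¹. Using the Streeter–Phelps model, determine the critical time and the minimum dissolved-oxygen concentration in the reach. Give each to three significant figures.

t_c ≈ 2.84 d; minimum DO ≈ 4.08 mg/L

Mixed DO = (13.5×8.29 + 0.798×0.354)/(13.5+0.798) = 112.2/14.30 = 7.847 mg/L.
Mixed L₀ = (13.5×1.98 + 0.798×217)/(14.30) = 199.9/14.30 = 13.98 mg/L.
Initial deficit D₀ = C_s − DO₀ = 9.58 − 7.847 = 1.733 mg/L.
t_c = (1/0.03500) ln[(0.323/0.288)(1 − 1.733×0.03500/(0.288×13.98))] = 28.57 × ln(1.105) = 2.843 d.
D_c = (0.288/0.323) × 13.98 × e^(−0.288×2.843) = 0.8916 × 13.98 × 0.4409 = 5.497 mg/L.
Minimum DO = 9.58 − 5.497 = 4.083 mg/L.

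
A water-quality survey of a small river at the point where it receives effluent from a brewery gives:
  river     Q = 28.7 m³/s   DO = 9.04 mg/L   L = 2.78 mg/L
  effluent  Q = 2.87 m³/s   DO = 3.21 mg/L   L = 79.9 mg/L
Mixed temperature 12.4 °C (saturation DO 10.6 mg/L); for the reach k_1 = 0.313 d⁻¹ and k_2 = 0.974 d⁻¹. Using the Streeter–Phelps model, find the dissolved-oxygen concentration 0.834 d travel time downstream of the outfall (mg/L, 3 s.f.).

DO ≈ 8.16 mg/L

Mixed DO = (28.7×9.04 + 2.87×3.21)/(28.7+2.87) = 268.7/31.57 = 8.510 mg/L.
Mixed L₀ = (28.7×2.78 + 2.87×79.9)/(31.57) = 309.1/31.57 = 9.791 mg/L.
Initial deficit D₀ = C_s − DO₀ = 10.6 − 8.510 = 2.090 mg/L.
D(0.834) = [0.313×9.791/(0.974−0.313)](e^(−0.313×0.834) − e^(−0.974×0.834)) + 2.090 e^(−0.974×0.834)
= 4.636 × (0.7702 − 0.4438) + 2.090 × 0.4438 = 2.441 mg/L.
DO = 10.6 − 2.441 = 8.159 mg/L.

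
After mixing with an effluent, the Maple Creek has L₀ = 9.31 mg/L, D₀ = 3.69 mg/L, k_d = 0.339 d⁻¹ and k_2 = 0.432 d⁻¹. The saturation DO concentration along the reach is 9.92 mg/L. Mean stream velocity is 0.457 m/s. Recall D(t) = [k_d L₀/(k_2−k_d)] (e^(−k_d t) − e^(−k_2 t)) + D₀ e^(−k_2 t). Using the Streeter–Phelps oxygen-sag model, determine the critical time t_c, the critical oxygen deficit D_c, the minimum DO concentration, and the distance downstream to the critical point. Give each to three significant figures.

t_c ≈ 1.37 d; D_c ≈ 4.59 mg/L; min DO ≈ 5.33 mg/L; x_c ≈ 54.1 km

With k_2/k_d = 1.274 and 1 − D₀(k_2−k_d)/(k_d L₀) = 0.8913,
t_c = ln(1.274 × 0.8913) / (0.432 − 0.339) = ln(1.136) / 0.09300 = 0.1273/0.09300 = 1.369 d.
L(t_c) = L₀ e^(−k_d t_c) = 9.31 × 0.6287 = 5.853 mg/L, and at the critical point k_2 D_c = k_d L, so D_c = (0.339/0.432) × 5.853 = 4.593 mg/L.
Minimum DO = C_s − D_c = 9.92 − 4.593 = 5.327 mg/L.
x_c = v t_c = 0.457 m/s × 1.369 d × 86400 s/d = 54050 m ≈ 54.1 km.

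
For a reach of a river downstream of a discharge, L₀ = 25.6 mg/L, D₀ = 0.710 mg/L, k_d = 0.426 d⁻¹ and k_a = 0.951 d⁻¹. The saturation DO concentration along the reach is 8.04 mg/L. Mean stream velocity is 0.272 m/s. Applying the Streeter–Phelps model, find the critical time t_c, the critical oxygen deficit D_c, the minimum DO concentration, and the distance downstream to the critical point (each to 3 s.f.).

t_c = [1/(k_a−k_d)] ln[(k_a/k_d)(1 − D₀(k_a−k_d)/(k_d L₀))]
= [1/(0.951−0.426)] ln[(0.951/0.426)(1 − 0.710×0.5250/(0.426×25.6))]
= (1/0.5250) ln[2.232 × 0.9658] = 1.905 × ln(2.156) = 1.905 × 0.7683 = 1.463 d.
L(t_c) = L₀ e^(−k_d t_c) = 25.6 × 0.5361 = 13.72 mg/L, and at the critical point k_a D_c = k_d L, so D_c = (0.426/0.951) × 13.72 = 6.148 mg/L.
Minimum DO = C_s − D_c = 8.04 − 6.148 = 1.892 mg/L.
x_c = v t_c = 0.272 m/s × 1.463 d × 86400 s/d = 34390 m ≈ 34.4 km.

t_c ≈ 1.46 d; D_c ≈ 6.15 mg/L; min DO ≈ 1.89 mg/L; x_c ≈ 34.4 km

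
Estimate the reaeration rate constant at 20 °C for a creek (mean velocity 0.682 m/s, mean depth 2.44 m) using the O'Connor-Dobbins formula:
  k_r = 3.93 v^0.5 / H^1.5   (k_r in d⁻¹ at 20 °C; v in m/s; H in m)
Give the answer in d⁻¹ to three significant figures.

k_r ≈ 0.852 d⁻¹

k_r = 3.93 × 0.682^0.5 / 2.44^1.5 = 3.93 × 0.8258 / 3.811 = 0.8515 d⁻¹.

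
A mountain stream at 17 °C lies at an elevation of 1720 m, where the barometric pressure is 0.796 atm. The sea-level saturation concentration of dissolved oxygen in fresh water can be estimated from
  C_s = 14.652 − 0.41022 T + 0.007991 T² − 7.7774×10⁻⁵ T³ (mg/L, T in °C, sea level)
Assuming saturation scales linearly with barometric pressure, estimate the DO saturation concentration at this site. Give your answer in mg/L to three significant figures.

At sea level: C_s = 14.652 − 0.41022×17 + 0.007991×17² − 7.7774×10⁻⁵×17³ = 9.606 mg/L.
Pressure correction: C_s' = 9.606 × 0.796 = 7.646 mg/L.

C_s ≈ 7.65 mg/L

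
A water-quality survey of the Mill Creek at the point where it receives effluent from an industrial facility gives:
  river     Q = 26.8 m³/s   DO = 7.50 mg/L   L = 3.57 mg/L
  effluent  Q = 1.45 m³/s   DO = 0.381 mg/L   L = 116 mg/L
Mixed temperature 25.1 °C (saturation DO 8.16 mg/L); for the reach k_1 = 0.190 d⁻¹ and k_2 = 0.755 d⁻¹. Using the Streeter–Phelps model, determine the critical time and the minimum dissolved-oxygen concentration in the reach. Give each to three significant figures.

t_c ≈ 1.74 d; minimum DO ≈ 6.47 mg/L

Mixed DO = (26.8×7.50 + 1.45×0.381)/(26.8+1.45) = 201.6/28.25 = 7.135 mg/L.
Mixed L₀ = (26.8×3.57 + 1.45×116)/(28.25) = 263.9/28.25 = 9.341 mg/L.
Initial deficit D₀ = C_s − DO₀ = 8.16 − 7.135 = 1.025 mg/L.
t_c = (1/0.5650) ln[(0.755/0.190)(1 − 1.025×0.5650/(0.190×9.341))] = 1.770 × ln(2.677) = 1.742 d.
D_c = (0.190/0.755) × 9.341 × e^(−0.190×1.742) = 0.2517 × 9.341 × 0.7182 = 1.688 mg/L.
Minimum DO = 8.16 − 1.688 = 6.472 mg/L.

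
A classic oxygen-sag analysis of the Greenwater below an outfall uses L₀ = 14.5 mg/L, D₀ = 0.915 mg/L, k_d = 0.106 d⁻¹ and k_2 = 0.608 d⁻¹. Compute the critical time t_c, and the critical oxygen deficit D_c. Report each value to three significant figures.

t_c ≈ 2.77 d; D_c ≈ 1.88 mg/L

t_c = [1/(k_2−k_d)] ln[(k_2/k_d)(1 − D₀(k_2−k_d)/(k_d L₀))]
= [1/(0.608−0.106)] ln[(0.608/0.106)(1 − 0.915×0.5020/(0.106×14.5))]
= (1/0.5020) ln[5.736 × 0.7012] = 1.992 × ln(4.022) = 1.992 × 1.392 = 2.772 d.
L(t_c) = L₀ e^(−k_d t_c) = 14.5 × 0.7454 = 10.81 mg/L, and at the critical point k_2 D_c = k_d L, so D_c = (0.106/0.608) × 10.81 = 1.884 mg/L.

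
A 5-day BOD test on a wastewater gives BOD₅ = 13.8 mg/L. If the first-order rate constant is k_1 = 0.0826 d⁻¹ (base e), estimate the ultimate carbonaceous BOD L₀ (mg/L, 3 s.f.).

L₀ ≈ 40.8 mg/L

BOD₅ = L₀(1 − e^(−5k_1)) ⇒ L₀ = BOD₅ / (1 − e^(−5×0.0826))
= 13.8 / (1 − 0.6617) = 13.8 / 0.3383 = 40.79 mg/L.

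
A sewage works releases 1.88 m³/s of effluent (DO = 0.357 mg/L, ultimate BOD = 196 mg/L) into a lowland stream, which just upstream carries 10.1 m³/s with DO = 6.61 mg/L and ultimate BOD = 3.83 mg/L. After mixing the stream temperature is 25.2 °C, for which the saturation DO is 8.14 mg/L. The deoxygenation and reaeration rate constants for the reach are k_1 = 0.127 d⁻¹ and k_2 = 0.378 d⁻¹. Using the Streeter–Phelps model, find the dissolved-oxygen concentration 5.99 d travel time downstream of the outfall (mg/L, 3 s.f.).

Mixed DO = (10.1×6.61 + 1.88×0.357)/(10.1+1.88) = 67.43/11.98 = 5.629 mg/L.
Mixed L₀ = (10.1×3.83 + 1.88×196)/(11.98) = 407.2/11.98 = 33.99 mg/L.
Initial deficit D₀ = C_s − DO₀ = 8.14 − 5.629 = 2.511 mg/L.
D(5.99) = [0.127×33.99/(0.378−0.127)](e^(−0.127×5.99) − e^(−0.378×5.99)) + 2.511 e^(−0.378×5.99)
= 17.20 × (0.4673 − 0.1039) + 2.511 × 0.1039 = 6.510 mg/L.
DO = 8.14 − 6.510 = 1.630 mg/L.

DO ≈ 1.63 mg/L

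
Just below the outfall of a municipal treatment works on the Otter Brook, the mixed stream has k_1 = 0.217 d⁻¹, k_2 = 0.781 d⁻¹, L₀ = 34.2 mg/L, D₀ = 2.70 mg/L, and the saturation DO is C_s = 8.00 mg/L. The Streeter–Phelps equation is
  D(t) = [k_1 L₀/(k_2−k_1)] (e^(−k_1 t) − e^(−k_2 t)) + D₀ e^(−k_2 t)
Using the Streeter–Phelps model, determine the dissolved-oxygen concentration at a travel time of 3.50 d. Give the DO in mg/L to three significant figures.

k_1 L₀/(k_2−k_1) = 0.217×34.2/(0.781−0.217) = 7.421/0.5640 = 13.16 mg/L.
e^(−k_1 t) = e^(−0.217×3.500) = 0.4679; e^(−k_2 t) = e^(−0.781×3.500) = 0.06499.
D = 13.16 × (0.4679 − 0.06499) + 2.70 × 0.06499 = 5.302 + 0.1755 = 5.477 mg/L.
DO = C_s − D = 8.00 − 5.477 = 2.523 mg/L.

DO ≈ 2.52 mg/L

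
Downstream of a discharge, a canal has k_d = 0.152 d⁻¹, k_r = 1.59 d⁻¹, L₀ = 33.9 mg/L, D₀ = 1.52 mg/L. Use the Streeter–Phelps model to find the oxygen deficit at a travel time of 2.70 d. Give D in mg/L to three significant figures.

D ≈ 2.35 mg/L

k_d L₀/(k_r−k_d) = 0.152×33.9/(1.59−0.152) = 5.153/1.438 = 3.583 mg/L.
e^(−k_d t) = e^(−0.152×2.700) = 0.6634; e^(−k_r t) = e^(−1.59×2.700) = 0.01366.
D = 3.583 × (0.6634 − 0.01366) + 1.52 × 0.01366 = 2.328 + 0.02077 = 2.349 mg/L.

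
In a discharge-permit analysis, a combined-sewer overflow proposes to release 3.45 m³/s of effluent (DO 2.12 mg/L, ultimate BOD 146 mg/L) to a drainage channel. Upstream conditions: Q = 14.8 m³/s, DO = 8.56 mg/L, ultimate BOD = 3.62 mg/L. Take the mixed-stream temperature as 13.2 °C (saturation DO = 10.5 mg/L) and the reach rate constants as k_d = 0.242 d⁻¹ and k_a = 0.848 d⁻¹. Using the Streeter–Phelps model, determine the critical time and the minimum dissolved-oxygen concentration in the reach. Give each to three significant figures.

t_c ≈ 1.57 d; minimum DO ≈ 4.55 mg/L

Mixed DO = (14.8×8.56 + 3.45×2.12)/(14.8+3.45) = 134.0/18.25 = 7.343 mg/L.
Mixed L₀ = (14.8×3.62 + 3.45×146)/(18.25) = 557.3/18.25 = 30.54 mg/L.
Initial deficit D₀ = C_s − DO₀ = 10.5 − 7.343 = 3.157 mg/L.
t_c = (1/0.6060) ln[(0.848/0.242)(1 − 3.157×0.6060/(0.242×30.54))] = 1.650 × ln(2.597) = 1.575 d.
D_c = (0.242/0.848) × 30.54 × e^(−0.242×1.575) = 0.2854 × 30.54 × 0.6831 = 5.953 mg/L.
Minimum DO = 10.5 − 5.953 = 4.547 mg/L.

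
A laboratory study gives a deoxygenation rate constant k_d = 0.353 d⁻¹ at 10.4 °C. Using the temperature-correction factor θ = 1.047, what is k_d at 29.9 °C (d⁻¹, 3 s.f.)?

k_d ≈ 0.864 d⁻¹

k_d(T₂) = k_d(T₁) · θ^(T₂−T₁) = 0.353 × 1.047^(29.9−10.4)
= 0.353 × 1.047^19.5 = 0.353 × 2.449 = 0.8644 d⁻¹.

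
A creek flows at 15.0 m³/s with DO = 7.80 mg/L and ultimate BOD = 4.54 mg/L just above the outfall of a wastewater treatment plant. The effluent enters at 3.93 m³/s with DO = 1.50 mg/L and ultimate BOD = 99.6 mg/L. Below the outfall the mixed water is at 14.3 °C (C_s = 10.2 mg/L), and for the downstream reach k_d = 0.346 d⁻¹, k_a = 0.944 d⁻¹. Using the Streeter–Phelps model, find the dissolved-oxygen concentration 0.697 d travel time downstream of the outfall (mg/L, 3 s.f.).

DO ≈ 4.52 mg/L

Mixed DO = (15.0×7.80 + 3.93×1.50)/(15.0+3.93) = 122.9/18.93 = 6.492 mg/L.
Mixed L₀ = (15.0×4.54 + 3.93×99.6)/(18.93) = 459.5/18.93 = 24.28 mg/L.
Initial deficit D₀ = C_s − DO₀ = 10.2 − 6.492 = 3.708 mg/L.
D(0.697) = [0.346×24.28/(0.944−0.346)](e^(−0.346×0.697) − e^(−0.944×0.697)) + 3.708 e^(−0.944×0.697)
= 14.05 × (0.7857 − 0.5179) + 3.708 × 0.5179 = 5.682 mg/L.
DO = 10.2 − 5.682 = 4.518 mg/L.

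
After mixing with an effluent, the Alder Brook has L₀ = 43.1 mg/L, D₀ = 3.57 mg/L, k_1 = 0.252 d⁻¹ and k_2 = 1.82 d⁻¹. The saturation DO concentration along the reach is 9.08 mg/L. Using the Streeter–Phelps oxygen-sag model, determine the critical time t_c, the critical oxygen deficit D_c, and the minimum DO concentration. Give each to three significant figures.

With k_2/k_1 = 7.222 and 1 − D₀(k_2−k_1)/(k_1 L₀) = 0.4846,
t_c = ln(7.222 × 0.4846) / (1.82 − 0.252) = ln(3.500) / 1.568 = 1.253/1.568 = 0.7989 d.
D_c = (k_1/k_2) L₀ e^(−k_1 t_c) = (0.252/1.82) × 43.1 × e^(−0.252×0.7989) = 0.1385 × 43.1 × 0.8176 = 4.879 mg/L.
Minimum DO = C_s − D_c = 9.08 − 4.879 = 4.201 mg/L.

t_c ≈ 0.799 d; D_c ≈ 4.88 mg/L; min DO ≈ 4.20 mg/L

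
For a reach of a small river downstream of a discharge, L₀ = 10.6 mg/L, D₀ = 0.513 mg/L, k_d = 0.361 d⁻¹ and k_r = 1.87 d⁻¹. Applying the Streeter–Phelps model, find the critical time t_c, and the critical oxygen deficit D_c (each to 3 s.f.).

t_c ≈ 0.940 d; D_c ≈ 1.46 mg/L

At the critical point dD/dt = 0, so k_d L₀ e^(−k_d t) = k_r D. Substituting D(t) from the Streeter–Phelps equation and solving for t gives
t_c = ln[(k_r/k_d)(1 − D₀(k_r−k_d)/(k_d L₀))] / (k_r−k_d).
Here k_r−k_d = 1.509 d⁻¹ and 1 − D₀(k_r−k_d)/(k_d L₀) = 1 − 0.513×1.509/(0.361×10.6) = 0.7977, so
t_c = ln(5.180 × 0.7977) / 1.509 = 1.419 / 1.509 = 0.9402 d.
L(t_c) = L₀ e^(−k_d t_c) = 10.6 × 0.7122 = 7.549 mg/L, and at the critical point k_r D_c = k_d L, so D_c = (0.361/1.87) × 7.549 = 1.457 mg/L.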